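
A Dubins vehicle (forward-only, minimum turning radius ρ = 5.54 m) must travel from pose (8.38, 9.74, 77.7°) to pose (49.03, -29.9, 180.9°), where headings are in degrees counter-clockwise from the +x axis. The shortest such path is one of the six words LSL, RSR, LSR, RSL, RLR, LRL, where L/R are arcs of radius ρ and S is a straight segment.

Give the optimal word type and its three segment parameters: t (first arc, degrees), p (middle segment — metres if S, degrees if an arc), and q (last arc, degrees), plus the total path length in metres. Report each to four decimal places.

Let ψ = atan2(Δy, Δx) = atan2(-39.64, 40.65) = -44.2793° be the start→goal bearing.
Normalize: d = |goal − start| / ρ = 56.778095/5.54 = 10.248754, α = (θ_start − ψ) mod 360° = 121.9793° = 2.128940 rad, β = (θ_goal − ψ) mod 360° = 225.1793° = 3.930120 rad.
Common terms: sin α = 0.848240, cos α = -0.529613, sin β = -0.709316, cos β = -0.704891, cos(α−β) = -0.228351, d² = 105.036951. Work in radians in the unit-radius frame; every candidate has L = ρ·(t + p + q).
LSL: p² = 2 + d² − 2cos(α−β) + 2d(sin α − sin β) = 139.419660; p = √p² = 11.807610; φ = atan2(cos β − cos α, d + sin α − sin β) = -0.014845 rad; t = (φ − α) mod 2π = 4.139400 rad, q = (β − φ) mod 2π = 3.944965 rad → L = 5.54·(4.139400 + 11.807610 + 3.944965) = 5.54·19.891975 = 110.201543 m
RSR: p² = 2 + d² − 2cos(α−β) + 2d(sin β − sin α) = 75.567646; p = √p² = 8.692965; φ = atan2(cos α − cos β, d − sin α + sin β) = 0.020165 rad; t = (α − φ) mod 2π = 2.108776 rad, q = (φ − β) mod 2π = 2.373230 rad → L = 5.54·(2.108776 + 8.692965 + 2.373230) = 5.54·13.174971 = 72.989339 m
LSR: p² = d² − 2 + 2cos(α−β) + 2d(sin α + sin β) = 105.427836; p = √p² = 10.267806; φ = atan2(−cos α − cos β, d + sin α + sin β) − atan2(−2, p) = 0.310663 rad; t = (φ − α) mod 2π = 4.464908 rad, q = (φ − β) mod 2π = 2.663728 rad → L = 5.54·(4.464908 + 10.267806 + 2.663728) = 5.54·17.396442 = 96.376290 m
RSL: p² = d² − 2 + 2cos(α−β) − 2d(sin α + sin β) = 99.732663; p = √p² = 9.986624; φ = atan2(cos α + cos β, d − sin α − sin β) − atan2(2, p) = -0.319161 rad; t = (α − φ) mod 2π = 2.448101 rad, q = (β − φ) mod 2π = 4.249281 rad → L = 5.54·(2.448101 + 9.986624 + 4.249281) = 5.54·16.684006 = 92.429394 m
RLR: c = (6 − d² + 2cos(α−β) + 2d(sin α − sin β))/8 = -8.445956, |c| > 1 → infeasible
LRL: c = (6 − d² + 2cos(α−β) − 2d(sin α − sin β))/8 = -16.427458, |c| > 1 → infeasible
Shortest: RSR with L = 72.989339 m ≈ 72.9893 m
Convert RSR to answer units (arcs ×180/π): t = 2.108776·180/π = 120.8239°, p = ρ·p = 5.54·8.692965 = 48.1590 m, q = 2.373230·180/π = 135.9761°, L = 72.9893 m.

RSR: t = 120.8239°, p = 48.1590 m, q = 135.9761°, L = 72.9893 m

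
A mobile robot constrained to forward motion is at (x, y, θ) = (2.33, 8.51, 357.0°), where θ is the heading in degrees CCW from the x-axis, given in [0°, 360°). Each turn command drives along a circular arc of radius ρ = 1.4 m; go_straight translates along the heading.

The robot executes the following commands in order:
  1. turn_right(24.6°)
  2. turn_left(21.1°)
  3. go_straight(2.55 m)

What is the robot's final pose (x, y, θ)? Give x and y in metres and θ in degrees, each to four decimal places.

(5.9291, 7.9136, 353.5000°)

set_pose: (x, y, θ) = (2.3300, 8.5100, 357.0000°), ρ = 1.4
turn_right(24.6°): centre at ρ to the right, rotate −24.6° → (2.9053, 8.3526, 332.4000°)
turn_left(21.1°): centre at ρ to the left, rotate +21.1° → (3.3955, 8.2023, 353.5000°)
go_straight(2.55): x += 2.55·cos θ, y += 2.55·sin θ → (5.9291, 7.9136, 353.5000°)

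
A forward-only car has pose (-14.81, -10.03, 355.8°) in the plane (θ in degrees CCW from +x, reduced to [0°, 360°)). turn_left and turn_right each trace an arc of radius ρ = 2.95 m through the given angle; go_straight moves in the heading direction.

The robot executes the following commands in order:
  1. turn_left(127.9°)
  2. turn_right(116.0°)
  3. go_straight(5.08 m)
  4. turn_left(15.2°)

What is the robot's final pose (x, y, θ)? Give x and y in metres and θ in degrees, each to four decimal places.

(-4.2938, -0.0044, 22.9000°)

set_pose: (x, y, θ) = (-14.8100, -10.0300, 355.8000°), ρ = 2.95
turn_left(127.9°): centre at ρ to the left, rotate +127.9° → (-12.1397, -5.4511, 483.7000° ≡ 123.7000°)
turn_right(116.0°): centre at ρ to the right, rotate −116.0° → (-10.0807, -0.8909, 7.7000°)
go_straight(5.08): x += 5.08·cos θ, y += 5.08·sin θ → (-5.0465, -0.2103, 7.7000°)
turn_left(15.2°): centre at ρ to the left, rotate +15.2° → (-4.2938, -0.0044, 22.9000°)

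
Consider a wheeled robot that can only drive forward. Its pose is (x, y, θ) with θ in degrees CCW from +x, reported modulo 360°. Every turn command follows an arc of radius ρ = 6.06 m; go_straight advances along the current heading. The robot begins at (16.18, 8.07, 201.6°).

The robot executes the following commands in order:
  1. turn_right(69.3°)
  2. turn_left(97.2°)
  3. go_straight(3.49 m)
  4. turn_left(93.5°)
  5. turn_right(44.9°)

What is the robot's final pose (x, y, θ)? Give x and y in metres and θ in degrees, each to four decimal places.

set_pose: (x, y, θ) = (16.1800, 8.0700, 201.6000°), ρ = 6.06
turn_right(69.3°): centre at ρ to the right, rotate −69.3° → (9.4670, 9.6260, 132.3000°)
turn_left(97.2°): centre at ρ to the left, rotate +97.2° → (0.3768, 9.4832, 229.5000°)
go_straight(3.49): x += 3.49·cos θ, y += 3.49·sin θ → (-1.8898, 6.8294, 229.5000°)
turn_left(93.5°): centre at ρ to the left, rotate +93.5° → (-0.9287, -1.9460, 323.0000°)
turn_right(44.9°): centre at ρ to the right, rotate −44.9° → (1.4238, -5.9319, 278.1000°)

(1.4238, -5.9319, 278.1000°)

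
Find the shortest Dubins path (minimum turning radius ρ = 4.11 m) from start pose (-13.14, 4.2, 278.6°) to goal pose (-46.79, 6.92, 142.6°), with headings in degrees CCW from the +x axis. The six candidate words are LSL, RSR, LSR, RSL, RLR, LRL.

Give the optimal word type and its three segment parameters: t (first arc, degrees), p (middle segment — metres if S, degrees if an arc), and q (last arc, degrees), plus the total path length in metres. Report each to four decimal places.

Let ψ = atan2(Δy, Δx) = atan2(2.72, -33.65) = 175.3787° be the start→goal bearing.
Normalize: d = |goal − start| / ρ = 33.759753/4.11 = 8.214052, α = (θ_start − ψ) mod 360° = 103.2213° = 1.801551 rad, β = (θ_goal − ψ) mod 360° = 327.2213° = 5.711089 rad.
Common terms: sin α = 0.973494, cos α = -0.228713, sin β = -0.541396, cos β = 0.840768, cos(α−β) = -0.719340, d² = 67.470646. Work in radians in the unit-radius frame; every candidate has L = ρ·(t + p + q).
LSL: p² = 2 + d² − 2cos(α−β) + 2d(sin α − sin β) = 95.796092; p = √p² = 9.787548; φ = atan2(cos β − cos α, d + sin α − sin β) = 0.109488 rad; t = (φ − α) mod 2π = 4.591122 rad, q = (β − φ) mod 2π = 5.601601 rad → L = 4.11·(4.591122 + 9.787548 + 5.601601) = 4.11·19.980271 = 82.118912 m
RSR: p² = 2 + d² − 2cos(α−β) + 2d(sin β − sin α) = 46.022559; p = √p² = 6.783993; φ = atan2(cos α − cos β, d − sin α + sin β) = -0.158308 rad; t = (α − φ) mod 2π = 1.959859 rad, q = (φ − β) mod 2π = 0.413788 rad → L = 4.11·(1.959859 + 6.783993 + 0.413788) = 4.11·9.157641 = 37.637903 m
LSR: p² = d² − 2 + 2cos(α−β) + 2d(sin α + sin β) = 71.130520; p = √p² = 8.433891; φ = atan2(−cos α − cos β, d + sin α + sin β) − atan2(−2, p) = 0.162166 rad; t = (φ − α) mod 2π = 4.643800 rad, q = (φ − β) mod 2π = 0.734263 rad → L = 4.11·(4.643800 + 8.433891 + 0.734263) = 4.11·13.811954 = 56.767130 m
RSL: p² = d² − 2 + 2cos(α−β) − 2d(sin α + sin β) = 56.933413; p = √p² = 7.545423; φ = atan2(cos α + cos β, d − sin α − sin β) − atan2(2, p) = -0.180614 rad; t = (α − φ) mod 2π = 1.982165 rad, q = (β − φ) mod 2π = 5.891703 rad → L = 4.11·(1.982165 + 7.545423 + 5.891703) = 4.11·15.419292 = 63.373289 m
RLR: c = (6 − d² + 2cos(α−β) + 2d(sin α − sin β))/8 = -4.752820, |c| > 1 → infeasible
LRL: c = (6 − d² + 2cos(α−β) − 2d(sin α − sin β))/8 = -10.974512, |c| > 1 → infeasible
Shortest: RSR with L = 37.637903 m ≈ 37.6379 m
Convert RSR to answer units (arcs ×180/π): t = 1.959859·180/π = 112.2917°, p = ρ·p = 4.11·6.783993 = 27.8822 m, q = 0.413788·180/π = 23.7083°, L = 37.6379 m.

RSR: t = 112.2917°, p = 27.8822 m, q = 23.7083°, L = 37.6379 m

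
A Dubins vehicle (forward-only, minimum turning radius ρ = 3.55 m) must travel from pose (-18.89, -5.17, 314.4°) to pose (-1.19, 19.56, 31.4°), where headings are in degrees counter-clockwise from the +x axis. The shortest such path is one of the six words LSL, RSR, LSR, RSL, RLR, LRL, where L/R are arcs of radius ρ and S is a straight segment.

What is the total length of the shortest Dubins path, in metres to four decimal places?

33.5411 m

Let ψ = atan2(Δy, Δx) = atan2(24.73, 17.70) = 54.4076° be the start→goal bearing.
Normalize: d = |goal − start| / ρ = 30.411559/3.55 = 8.566636, α = (θ_start − ψ) mod 360° = 259.9924° = 4.537724 rad, β = (θ_goal − ψ) mod 360° = 336.9924° = 5.881627 rad.
Common terms: sin α = -0.984785, cos α = -0.173778, sin β = -0.390853, cos β = 0.920453, cos(α−β) = 0.224951, d² = 73.387256. Work in radians in the unit-radius frame; every candidate has L = ρ·(t + p + q).
LSL: p² = 2 + d² − 2cos(α−β) + 2d(sin α − sin β) = 64.761354; p = √p² = 8.047444; φ = atan2(cos β − cos α, d + sin α − sin β) = 0.136395 rad; t = (φ − α) mod 2π = 1.881856 rad, q = (β − φ) mod 2π = 5.745232 rad → L = 3.55·(1.881856 + 8.047444 + 5.745232) = 3.55·15.674533 = 55.644591 m
RSR: p² = 2 + d² − 2cos(α−β) + 2d(sin β − sin α) = 85.113354; p = √p² = 9.225690; φ = atan2(cos α − cos β, d − sin α + sin β) = -0.118887 rad; t = (α − φ) mod 2π = 4.656611 rad, q = (φ − β) mod 2π = 0.282671 rad → L = 3.55·(4.656611 + 9.225690 + 0.282671) = 3.55·14.164972 = 50.285650 m
LSR: p² = d² − 2 + 2cos(α−β) + 2d(sin α + sin β) = 48.267986; p = √p² = 6.947517; φ = atan2(−cos α − cos β, d + sin α + sin β) − atan2(−2, p) = 0.176830 rad; t = (φ − α) mod 2π = 1.922291 rad, q = (φ − β) mod 2π = 0.578388 rad → L = 3.55·(1.922291 + 6.947517 + 0.578388) = 3.55·9.448196 = 33.541095 m
RSL: p² = d² − 2 + 2cos(α−β) − 2d(sin α + sin β) = 95.406331; p = √p² = 9.767616; φ = atan2(cos α + cos β, d − sin α − sin β) − atan2(2, p) = -0.127006 rad; t = (α − φ) mod 2π = 4.664730 rad, q = (β − φ) mod 2π = 6.008634 rad → L = 3.55·(4.664730 + 9.767616 + 6.008634) = 3.55·20.440980 = 72.565481 m
RLR: c = (6 − d² + 2cos(α−β) + 2d(sin α − sin β))/8 = -9.639169, |c| > 1 → infeasible
LRL: c = (6 − d² + 2cos(α−β) − 2d(sin α − sin β))/8 = -7.095169, |c| > 1 → infeasible
Shortest: LSR with L = 33.541095 m ≈ 33.5411 m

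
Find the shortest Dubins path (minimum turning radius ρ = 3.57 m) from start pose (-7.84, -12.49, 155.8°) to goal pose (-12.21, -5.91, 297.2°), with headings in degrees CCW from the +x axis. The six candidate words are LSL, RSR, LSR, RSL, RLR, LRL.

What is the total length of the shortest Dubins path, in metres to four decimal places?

22.8051 m

Let ψ = atan2(Δy, Δx) = atan2(6.58, -4.37) = 123.5895° be the start→goal bearing.
Normalize: d = |goal − start| / ρ = 7.898943/3.57 = 2.212589, α = (θ_start − ψ) mod 360° = 32.2105° = 0.562180 rad, β = (θ_goal − ψ) mod 360° = 173.6105° = 3.030075 rad.
Common terms: sin α = 0.533032, cos α = 0.846095, sin β = 0.111286, cos β = -0.993788, cos(α−β) = -0.781520, d² = 4.895550. Work in radians in the unit-radius frame; every candidate has L = ρ·(t + p + q).
LSL: p² = 2 + d² − 2cos(α−β) + 2d(sin α − sin β) = 10.324889; p = √p² = 3.213237; φ = atan2(cos β − cos α, d + sin α − sin β) = -0.609668 rad; t = (φ − α) mod 2π = 5.111338 rad, q = (β − φ) mod 2π = 3.639743 rad → L = 3.57·(5.111338 + 3.213237 + 3.639743) = 3.57·11.964317 = 42.712613 m
RSR: p² = 2 + d² − 2cos(α−β) + 2d(sin β − sin α) = 6.592294; p = √p² = 2.567546; φ = atan2(cos α − cos β, d − sin α + sin β) = 0.798904 rad; t = (α − φ) mod 2π = 6.046461 rad, q = (φ − β) mod 2π = 4.052014 rad → L = 3.57·(6.046461 + 2.567546 + 4.052014) = 3.57·12.666021 = 45.217696 m
LSR: p² = d² − 2 + 2cos(α−β) + 2d(sin α + sin β) = 4.183732; p = √p² = 2.045417; φ = atan2(−cos α − cos β, d + sin α + sin β) − atan2(−2, p) = 0.825823 rad; t = (φ − α) mod 2π = 0.263643 rad, q = (φ − β) mod 2π = 4.078933 rad → L = 3.57·(0.263643 + 2.045417 + 4.078933) = 3.57·6.387993 = 22.805135 m
RSL: p² = d² − 2 + 2cos(α−β) − 2d(sin α + sin β) = -1.518713 < 0 → infeasible
RLR: c = (6 − d² + 2cos(α−β) + 2d(sin α − sin β))/8 = 0.175963; p = 2π − arccos c = 4.889273 rad; φ = atan2(cos α − cos β, d − sin α + sin β) = 0.798904 rad; t = (α − φ + p/2) mod 2π = 2.207912 rad, q = (α − β − t + p) mod 2π = 0.213466 rad → L = 3.57·(2.207912 + 4.889273 + 0.213466) = 3.57·7.310651 = 26.099024 m
LRL: c = (6 − d² + 2cos(α−β) − 2d(sin α − sin β))/8 = -0.290611; p = 2π − arccos c = 4.417524 rad; φ = atan2(cos β − cos α, d + sin α − sin β) = -0.609668 rad; t = (φ − α + p/2) mod 2π = 1.036914 rad, q = (β − α − t + p) mod 2π = 5.848505 rad → L = 3.57·(1.036914 + 4.417524 + 5.848505) = 3.57·11.302943 = 40.351505 m
Shortest: LSR with L = 22.805135 m ≈ 22.8051 m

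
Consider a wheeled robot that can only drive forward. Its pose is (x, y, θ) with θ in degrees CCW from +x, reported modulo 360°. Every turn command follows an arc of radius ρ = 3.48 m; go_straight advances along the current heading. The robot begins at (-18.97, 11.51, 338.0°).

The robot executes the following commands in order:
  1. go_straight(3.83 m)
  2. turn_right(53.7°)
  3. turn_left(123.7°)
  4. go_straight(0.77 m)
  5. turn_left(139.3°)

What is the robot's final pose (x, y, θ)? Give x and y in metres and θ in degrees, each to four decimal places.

set_pose: (x, y, θ) = (-18.9700, 11.5100, 338.0000°), ρ = 3.48
go_straight(3.83): x += 3.83·cos θ, y += 3.83·sin θ → (-15.4189, 10.0753, 338.0000°)
turn_right(53.7°): centre at ρ to the right, rotate −53.7° → (-13.3503, 7.7082, 284.3000°)
turn_left(123.7°): centre at ρ to the left, rotate +123.7° → (-7.3920, 6.2392, 408.0000° ≡ 48.0000°)
go_straight(0.77): x += 0.77·cos θ, y += 0.77·sin θ → (-6.8768, 6.8114, 48.0000°)
turn_left(139.3°): centre at ρ to the left, rotate +139.3° → (-9.9051, 12.5918, 187.3000°)

(-9.9051, 12.5918, 187.3000°)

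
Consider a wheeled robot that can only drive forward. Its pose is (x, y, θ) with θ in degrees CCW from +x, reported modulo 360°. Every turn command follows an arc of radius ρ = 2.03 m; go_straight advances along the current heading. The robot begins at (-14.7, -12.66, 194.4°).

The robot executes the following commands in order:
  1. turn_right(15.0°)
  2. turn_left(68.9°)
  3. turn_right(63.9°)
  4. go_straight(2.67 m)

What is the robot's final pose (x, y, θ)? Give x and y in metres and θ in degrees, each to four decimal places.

set_pose: (x, y, θ) = (-14.7000, -12.6600, 194.4000°), ρ = 2.03
turn_right(15.0°): centre at ρ to the right, rotate −15.0° → (-15.2261, -12.7237, 179.4000°)
turn_left(68.9°): centre at ρ to the left, rotate +68.9° → (-17.1335, -14.0030, 248.3000°)
turn_right(63.9°): centre at ρ to the right, rotate −63.9° → (-18.8639, -15.2764, 184.4000°)
go_straight(2.67): x += 2.67·cos θ, y += 2.67·sin θ → (-21.5260, -15.4812, 184.4000°)

(-21.5260, -15.4812, 184.4000°)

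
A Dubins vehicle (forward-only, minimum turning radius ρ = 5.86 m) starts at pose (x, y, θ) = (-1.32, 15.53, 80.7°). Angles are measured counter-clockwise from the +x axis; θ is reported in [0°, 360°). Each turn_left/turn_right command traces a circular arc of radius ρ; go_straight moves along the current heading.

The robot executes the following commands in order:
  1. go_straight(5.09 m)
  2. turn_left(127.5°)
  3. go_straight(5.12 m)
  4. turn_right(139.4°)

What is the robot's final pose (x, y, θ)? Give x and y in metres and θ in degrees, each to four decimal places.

set_pose: (x, y, θ) = (-1.3200, 15.5300, 80.7000°), ρ = 5.86
go_straight(5.09): x += 5.09·cos θ, y += 5.09·sin θ → (-0.4974, 20.5531, 80.7000°)
turn_left(127.5°): centre at ρ to the left, rotate +127.5° → (-9.0496, 26.6645, 208.2000°)
go_straight(5.12): x += 5.12·cos θ, y += 5.12·sin θ → (-13.5618, 24.2451, 208.2000°)
turn_right(139.4°): centre at ρ to the right, rotate −139.4° → (-21.7944, 31.5286, 68.8000°)

(-21.7944, 31.5286, 68.8000°)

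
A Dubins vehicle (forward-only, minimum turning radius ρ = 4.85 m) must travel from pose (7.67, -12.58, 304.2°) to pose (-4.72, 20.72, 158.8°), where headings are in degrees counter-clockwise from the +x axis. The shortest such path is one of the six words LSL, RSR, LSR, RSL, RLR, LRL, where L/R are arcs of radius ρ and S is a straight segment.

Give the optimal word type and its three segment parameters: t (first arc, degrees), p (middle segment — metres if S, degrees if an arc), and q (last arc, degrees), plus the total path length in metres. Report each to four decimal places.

LSL: t = 180.6719°, p = 31.7541 m, q = 33.9281°, L = 49.9197 m

Let ψ = atan2(Δy, Δx) = atan2(33.30, -12.39) = 110.4088° be the start→goal bearing.
Normalize: d = |goal − start| / ρ = 35.530298/4.85 = 7.325835, α = (θ_start − ψ) mod 360° = 193.7912° = 3.382294 rad, β = (θ_goal − ψ) mod 360° = 48.3912° = 0.844585 rad.
Common terms: sin α = -0.238384, cos α = -0.971171, sin β = 0.747696, cos β = 0.664041, cos(α−β) = -0.823136, d² = 53.667854. Work in radians in the unit-radius frame; every candidate has L = ρ·(t + p + q).
LSL: p² = 2 + d² − 2cos(α−β) + 2d(sin α − sin β) = 42.866415; p = √p² = 6.547245; φ = atan2(cos β − cos α, d + sin α − sin β) = 0.252428 rad; t = (φ − α) mod 2π = 3.153319 rad, q = (β − φ) mod 2π = 0.592157 rad → L = 4.85·(3.153319 + 6.547245 + 0.592157) = 4.85·10.292721 = 49.919699 m
RSR: p² = 2 + d² − 2cos(α−β) + 2d(sin β − sin α) = 71.761839; p = √p² = 8.471236; φ = atan2(cos α − cos β, d − sin α + sin β) = -0.194250 rad; t = (α − φ) mod 2π = 3.576544 rad, q = (φ − β) mod 2π = 5.244350 rad → L = 4.85·(3.576544 + 8.471236 + 5.244350) = 4.85·17.292130 = 83.866831 m
LSR: p² = d² − 2 + 2cos(α−β) + 2d(sin α + sin β) = 57.483852; p = √p² = 7.581811; φ = atan2(−cos α − cos β, d + sin α + sin β) − atan2(−2, p) = 0.297093 rad; t = (φ − α) mod 2π = 3.197984 rad, q = (φ − β) mod 2π = 5.735693 rad → L = 4.85·(3.197984 + 7.581811 + 5.735693) = 4.85·16.515488 = 80.100116 m
RSL: p² = d² − 2 + 2cos(α−β) − 2d(sin α + sin β) = 42.559311; p = √p² = 6.523750; φ = atan2(cos α + cos β, d − sin α − sin β) − atan2(2, p) = -0.342502 rad; t = (α − φ) mod 2π = 3.724796 rad, q = (β − φ) mod 2π = 1.187087 rad → L = 4.85·(3.724796 + 6.523750 + 1.187087) = 4.85·11.435632 = 55.462816 m
RLR: c = (6 − d² + 2cos(α−β) + 2d(sin α − sin β))/8 = -7.970230, |c| > 1 → infeasible
LRL: c = (6 − d² + 2cos(α−β) − 2d(sin α − sin β))/8 = -4.358302, |c| > 1 → infeasible
Shortest: LSL with L = 49.919699 m ≈ 49.9197 m
Convert LSL to answer units (arcs ×180/π): t = 3.153319·180/π = 180.6719°, p = ρ·p = 4.85·6.547245 = 31.7541 m, q = 0.592157·180/π = 33.9281°, L = 49.9197 m.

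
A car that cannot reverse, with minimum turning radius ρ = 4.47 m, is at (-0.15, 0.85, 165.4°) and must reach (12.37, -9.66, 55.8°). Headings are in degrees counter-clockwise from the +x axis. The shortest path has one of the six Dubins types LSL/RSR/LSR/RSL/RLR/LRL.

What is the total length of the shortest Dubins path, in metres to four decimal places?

Let ψ = atan2(Δy, Δx) = atan2(-10.51, 12.52) = -40.0120° be the start→goal bearing.
Normalize: d = |goal − start| / ρ = 16.346575/4.47 = 3.656952, α = (θ_start − ψ) mod 360° = 205.4120° = 3.585116 rad, β = (θ_goal − ψ) mod 360° = 95.8120° = 1.672235 rad.
Common terms: sin α = -0.429124, cos α = -0.903245, sin β = 0.994860, cos β = -0.101265, cos(α−β) = -0.335452, d² = 13.373296. Work in radians in the unit-radius frame; every candidate has L = ρ·(t + p + q).
LSL: p² = 2 + d² − 2cos(α−β) + 2d(sin α − sin β) = 5.629318; p = √p² = 2.372618; φ = atan2(cos β − cos α, d + sin α − sin β) = 0.344807 rad; t = (φ − α) mod 2π = 3.042876 rad, q = (β − φ) mod 2π = 1.327428 rad → L = 4.47·(3.042876 + 2.372618 + 1.327428) = 4.47·6.742923 = 30.140865 m
RSR: p² = 2 + d² − 2cos(α−β) + 2d(sin β − sin α) = 26.459081; p = √p² = 5.143839; φ = atan2(cos α − cos β, d − sin α + sin β) = -0.156550 rad; t = (α − φ) mod 2π = 3.741665 rad, q = (φ − β) mod 2π = 4.454401 rad → L = 4.47·(3.741665 + 5.143839 + 4.454401) = 4.47·13.339905 = 59.629377 m
LSR: p² = d² − 2 + 2cos(α−β) + 2d(sin α + sin β) = 14.840125; p = √p² = 3.852288; φ = atan2(−cos α − cos β, d + sin α + sin β) − atan2(−2, p) = 0.712411 rad; t = (φ − α) mod 2π = 3.410480 rad, q = (φ − β) mod 2π = 5.323361 rad → L = 4.47·(3.410480 + 3.852288 + 5.323361) = 4.47·12.586129 = 56.259998 m
RSL: p² = d² − 2 + 2cos(α−β) − 2d(sin α + sin β) = 6.564662; p = √p² = 2.562160; φ = atan2(cos α + cos β, d − sin α − sin β) − atan2(2, p) = -0.976986 rad; t = (α − φ) mod 2π = 4.562102 rad, q = (β − φ) mod 2π = 2.649221 rad → L = 4.47·(4.562102 + 2.562160 + 2.649221) = 4.47·9.773483 = 43.687469 m
RLR: c = (6 − d² + 2cos(α−β) + 2d(sin α − sin β))/8 = -2.307385, |c| > 1 → infeasible
LRL: c = (6 − d² + 2cos(α−β) − 2d(sin α − sin β))/8 = 0.296335; p = 2π − arccos c = 5.013242 rad; φ = atan2(cos β − cos α, d + sin α − sin β) = 0.344807 rad; t = (φ − α + p/2) mod 2π = 5.549497 rad, q = (β − α − t + p) mod 2π = 3.834049 rad → L = 4.47·(5.549497 + 5.013242 + 3.834049) = 4.47·14.396789 = 64.353646 m
Shortest: LSL with L = 30.140865 m ≈ 30.1409 m

30.1409 m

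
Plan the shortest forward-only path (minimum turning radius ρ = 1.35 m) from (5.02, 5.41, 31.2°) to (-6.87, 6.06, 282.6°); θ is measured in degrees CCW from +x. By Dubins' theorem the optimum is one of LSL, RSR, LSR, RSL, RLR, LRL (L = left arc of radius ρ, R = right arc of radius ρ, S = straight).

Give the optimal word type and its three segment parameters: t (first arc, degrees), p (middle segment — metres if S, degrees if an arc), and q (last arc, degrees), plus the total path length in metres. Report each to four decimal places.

Let ψ = atan2(Δy, Δx) = atan2(0.65, -11.89) = 176.8709° be the start→goal bearing.
Normalize: d = |goal − start| / ρ = 11.907754/1.35 = 8.820558, α = (θ_start − ψ) mod 360° = 214.3291° = 3.740749 rad, β = (θ_goal − ψ) mod 360° = 105.7291° = 1.845321 rad.
Common terms: sin α = -0.563946, cos α = -0.825812, sin β = 0.962554, cos β = -0.271090, cos(α−β) = -0.318959, d² = 77.802250. Work in radians in the unit-radius frame; every candidate has L = ρ·(t + p + q).
LSL: p² = 2 + d² − 2cos(α−β) + 2d(sin α − sin β) = 53.511005; p = √p² = 7.315122; φ = atan2(cos β − cos α, d + sin α − sin β) = 0.075905 rad; t = (φ − α) mod 2π = 2.618342 rad, q = (β − φ) mod 2π = 1.769416 rad → L = 1.35·(2.618342 + 7.315122 + 1.769416) = 1.35·11.702879 = 15.798887 m
RSR: p² = 2 + d² − 2cos(α−β) + 2d(sin β − sin α) = 107.369331; p = √p² = 10.361917; φ = atan2(cos α − cos β, d − sin α + sin β) = -0.053560 rad; t = (α − φ) mod 2π = 3.794309 rad, q = (φ − β) mod 2π = 4.384304 rad → L = 1.35·(3.794309 + 10.361917 + 4.384304) = 1.35·18.540530 = 25.029716 m
LSR: p² = d² − 2 + 2cos(α−β) + 2d(sin α + sin β) = 82.196226; p = √p² = 9.066213; φ = atan2(−cos α − cos β, d + sin α + sin β) − atan2(−2, p) = 0.335546 rad; t = (φ − α) mod 2π = 2.877982 rad, q = (φ − β) mod 2π = 4.773410 rad → L = 1.35·(2.877982 + 9.066213 + 4.773410) = 1.35·16.717605 = 22.568767 m
RSL: p² = d² − 2 + 2cos(α−β) − 2d(sin α + sin β) = 68.132436; p = √p² = 8.254237; φ = atan2(cos α + cos β, d − sin α − sin β) − atan2(2, p) = -0.367233 rad; t = (α − φ) mod 2π = 4.107981 rad, q = (β − φ) mod 2π = 2.212554 rad → L = 1.35·(4.107981 + 8.254237 + 2.212554) = 1.35·14.574772 = 19.675943 m
RLR: c = (6 − d² + 2cos(α−β) + 2d(sin α − sin β))/8 = -12.421166, |c| > 1 → infeasible
LRL: c = (6 − d² + 2cos(α−β) − 2d(sin α − sin β))/8 = -5.688876, |c| > 1 → infeasible
Shortest: LSL with L = 15.798887 m ≈ 15.7989 m
Convert LSL to answer units (arcs ×180/π): t = 2.618342·180/π = 150.0199°, p = ρ·p = 1.35·7.315122 = 9.8754 m, q = 1.769416·180/π = 101.3801°, L = 15.7989 m.

LSL: t = 150.0199°, p = 9.8754 m, q = 101.3801°, L = 15.7989 m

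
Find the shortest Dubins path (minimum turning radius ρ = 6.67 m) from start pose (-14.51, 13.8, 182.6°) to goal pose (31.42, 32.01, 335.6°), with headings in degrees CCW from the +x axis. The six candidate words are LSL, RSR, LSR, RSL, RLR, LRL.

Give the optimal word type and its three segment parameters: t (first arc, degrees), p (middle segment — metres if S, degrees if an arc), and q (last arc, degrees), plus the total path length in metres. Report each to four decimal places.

RSR: t = 175.4257°, p = 43.8202 m, q = 31.5743°, L = 67.9178 m

Let ψ = atan2(Δy, Δx) = atan2(18.21, 45.93) = 21.6270° be the start→goal bearing.
Normalize: d = |goal − start| / ρ = 49.408188/6.67 = 7.407524, α = (θ_start − ψ) mod 360° = 160.9730° = 2.809509 rad, β = (θ_goal − ψ) mod 360° = 313.9730° = 5.479863 rad.
Common terms: sin α = 0.326013, cos α = -0.945365, sin β = -0.719667, cos β = 0.694320, cos(α−β) = -0.891007, d² = 54.871417. Work in radians in the unit-radius frame; every candidate has L = ρ·(t + p + q).
LSL: p² = 2 + d² − 2cos(α−β) + 2d(sin α − sin β) = 74.145235; p = √p² = 8.610763; φ = atan2(cos β − cos α, d + sin α − sin β) = 0.191593 rad; t = (φ − α) mod 2π = 3.665269 rad, q = (β − φ) mod 2π = 5.288270 rad → L = 6.67·(3.665269 + 8.610763 + 5.288270) = 6.67·17.564302 = 117.153893 m
RSR: p² = 2 + d² − 2cos(α−β) + 2d(sin β − sin α) = 43.161626; p = √p² = 6.569751; φ = atan2(cos α − cos β, d − sin α + sin β) = -0.252247 rad; t = (α − φ) mod 2π = 3.061757 rad, q = (φ − β) mod 2π = 0.551075 rad → L = 6.67·(3.061757 + 6.569751 + 0.551075) = 6.67·10.182582 = 67.917824 m
LSR: p² = d² − 2 + 2cos(α−β) + 2d(sin α + sin β) = 45.257409; p = √p² = 6.727363; φ = atan2(−cos α − cos β, d + sin α + sin β) − atan2(−2, p) = 0.324749 rad; t = (φ − α) mod 2π = 3.798425 rad, q = (φ − β) mod 2π = 1.128072 rad → L = 6.67·(3.798425 + 6.727363 + 1.128072) = 6.67·11.653860 = 77.731244 m
RSL: p² = d² − 2 + 2cos(α−β) − 2d(sin α + sin β) = 56.921399; p = √p² = 7.544627; φ = atan2(cos α + cos β, d − sin α − sin β) − atan2(2, p) = -0.291299 rad; t = (α − φ) mod 2π = 3.100808 rad, q = (β − φ) mod 2π = 5.771161 rad → L = 6.67·(3.100808 + 7.544627 + 5.771161) = 6.67·16.416596 = 109.498698 m
RLR: c = (6 − d² + 2cos(α−β) + 2d(sin α − sin β))/8 = -4.395203, |c| > 1 → infeasible
LRL: c = (6 − d² + 2cos(α−β) − 2d(sin α − sin β))/8 = -8.268154, |c| > 1 → infeasible
Shortest: RSR with L = 67.917824 m ≈ 67.9178 m
Convert RSR to answer units (arcs ×180/π): t = 3.061757·180/π = 175.4257°, p = ρ·p = 6.67·6.569751 = 43.8202 m, q = 0.551075·180/π = 31.5743°, L = 67.9178 m.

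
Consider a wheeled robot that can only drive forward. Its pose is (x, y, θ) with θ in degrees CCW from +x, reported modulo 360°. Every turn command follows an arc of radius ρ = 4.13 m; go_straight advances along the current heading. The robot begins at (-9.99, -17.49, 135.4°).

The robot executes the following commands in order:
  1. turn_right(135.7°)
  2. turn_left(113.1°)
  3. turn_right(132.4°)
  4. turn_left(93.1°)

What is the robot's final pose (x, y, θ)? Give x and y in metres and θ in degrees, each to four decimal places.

set_pose: (x, y, θ) = (-9.9900, -17.4900, 135.4000°), ρ = 4.13
turn_right(135.7°): centre at ρ to the right, rotate −135.7° → (-7.0685, -10.4194, -0.3000° ≡ 359.7000°)
turn_left(113.1°): centre at ρ to the left, rotate +113.1° → (-3.2396, -4.6890, 472.8000° ≡ 112.8000°)
turn_right(132.4°): centre at ρ to the right, rotate −132.4° → (1.9531, 0.8021, -19.6000° ≡ 340.4000°)
turn_left(93.1°): centre at ρ to the left, rotate +93.1° → (7.2985, 3.5198, 433.5000° ≡ 73.5000°)

(7.2985, 3.5198, 73.5000°)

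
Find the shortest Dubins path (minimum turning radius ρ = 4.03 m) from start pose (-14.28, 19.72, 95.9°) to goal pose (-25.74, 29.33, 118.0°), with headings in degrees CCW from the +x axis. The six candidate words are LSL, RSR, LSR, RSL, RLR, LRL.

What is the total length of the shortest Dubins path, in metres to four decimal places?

Let ψ = atan2(Δy, Δx) = atan2(9.61, -11.46) = 140.0178° be the start→goal bearing.
Normalize: d = |goal − start| / ρ = 14.956059/4.03 = 3.711181, α = (θ_start − ψ) mod 360° = 315.8822° = 5.513184 rad, β = (θ_goal − ψ) mod 360° = 337.9822° = 5.898901 rad.
Common terms: sin α = -0.696136, cos α = 0.717909, sin β = -0.374895, cos β = 0.927067, cos(α−β) = 0.926529, d² = 13.772864. Work in radians in the unit-radius frame; every candidate has L = ρ·(t + p + q).
LSL: p² = 2 + d² − 2cos(α−β) + 2d(sin α − sin β) = 11.535439; p = √p² = 3.396386; φ = atan2(cos β − cos α, d + sin α − sin β) = 0.061621 rad; t = (φ − α) mod 2π = 0.831623 rad, q = (β − φ) mod 2π = 5.837280 rad → L = 4.03·(0.831623 + 3.396386 + 5.837280) = 4.03·10.065289 = 40.563116 m
RSR: p² = 2 + d² − 2cos(α−β) + 2d(sin β − sin α) = 16.304174; p = √p² = 4.037843; φ = atan2(cos α − cos β, d − sin α + sin β) = -0.051823 rad; t = (α − φ) mod 2π = 5.565006 rad, q = (φ − β) mod 2π = 0.332461 rad → L = 4.03·(5.565006 + 4.037843 + 0.332461) = 4.03·9.935310 = 40.039300 m
LSR: p² = d² − 2 + 2cos(α−β) + 2d(sin α + sin β) = 5.676335; p = √p² = 2.382506; φ = atan2(−cos α − cos β, d + sin α + sin β) − atan2(−2, p) = 0.141134 rad; t = (φ − α) mod 2π = 0.911136 rad, q = (φ − β) mod 2π = 0.525418 rad → L = 4.03·(0.911136 + 2.382506 + 0.525418) = 4.03·3.819060 = 15.390811 m
RSL: p² = d² − 2 + 2cos(α−β) − 2d(sin α + sin β) = 21.575507; p = √p² = 4.644944; φ = atan2(cos α + cos β, d − sin α − sin β) − atan2(2, p) = -0.075284 rad; t = (α − φ) mod 2π = 5.588467 rad, q = (β − φ) mod 2π = 5.974185 rad → L = 4.03·(5.588467 + 4.644944 + 5.974185) = 4.03·16.207597 = 65.316614 m
RLR: c = (6 − d² + 2cos(α−β) + 2d(sin α − sin β))/8 = -1.038022, |c| > 1 → infeasible
LRL: c = (6 − d² + 2cos(α−β) − 2d(sin α − sin β))/8 = -0.441930; p = 2π − arccos c = 4.254640 rad; φ = atan2(cos β − cos α, d + sin α − sin β) = 0.061621 rad; t = (φ − α + p/2) mod 2π = 2.958943 rad, q = (β − α − t + p) mod 2π = 1.681415 rad → L = 4.03·(2.958943 + 4.254640 + 1.681415) = 4.03·8.894998 = 35.846842 m
Shortest: LSR with L = 15.390811 m ≈ 15.3908 m

15.3908 m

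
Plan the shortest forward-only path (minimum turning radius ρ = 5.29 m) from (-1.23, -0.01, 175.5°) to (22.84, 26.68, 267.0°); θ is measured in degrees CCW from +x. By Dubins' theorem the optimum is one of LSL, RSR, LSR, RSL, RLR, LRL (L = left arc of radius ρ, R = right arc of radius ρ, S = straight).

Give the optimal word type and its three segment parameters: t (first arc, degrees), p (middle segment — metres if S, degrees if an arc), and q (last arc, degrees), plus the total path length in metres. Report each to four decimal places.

Let ψ = atan2(Δy, Δx) = atan2(26.69, 24.07) = 47.9547° be the start→goal bearing.
Normalize: d = |goal − start| / ρ = 35.940520/5.29 = 6.794049, α = (θ_start − ψ) mod 360° = 127.5453° = 2.226085 rad, β = (θ_goal − ψ) mod 360° = 219.0453° = 3.823061 rad.
Common terms: sin α = 0.792872, cos α = -0.609388, sin β = -0.629934, cos β = -0.776648, cos(α−β) = -0.026177, d² = 46.159105. Work in radians in the unit-radius frame; every candidate has L = ρ·(t + p + q).
LSL: p² = 2 + d² − 2cos(α−β) + 2d(sin α − sin β) = 67.544691; p = √p² = 8.218558; φ = atan2(cos β − cos α, d + sin α − sin β) = -0.020353 rad; t = (φ − α) mod 2π = 4.036747 rad, q = (β − φ) mod 2π = 3.843414 rad → L = 5.29·(4.036747 + 8.218558 + 3.843414) = 5.29·16.098719 = 85.162225 m
RSR: p² = 2 + d² − 2cos(α−β) + 2d(sin β − sin α) = 28.878226; p = √p² = 5.373846; φ = atan2(cos α − cos β, d − sin α + sin β) = 0.031130 rad; t = (α − φ) mod 2π = 2.194955 rad, q = (φ − β) mod 2π = 2.491254 rad → L = 5.29·(2.194955 + 5.373846 + 2.491254) = 5.29·10.060056 = 53.217694 m
LSR: p² = d² − 2 + 2cos(α−β) + 2d(sin α + sin β) = 46.320765; p = √p² = 6.805936; φ = atan2(−cos α − cos β, d + sin α + sin β) − atan2(−2, p) = 0.482470 rad; t = (φ − α) mod 2π = 4.539570 rad, q = (φ − β) mod 2π = 2.942594 rad → L = 5.29·(4.539570 + 6.805936 + 2.942594) = 5.29·14.288100 = 75.584049 m
RSL: p² = d² − 2 + 2cos(α−β) − 2d(sin α + sin β) = 41.892736; p = √p² = 6.472460; φ = atan2(cos α + cos β, d − sin α − sin β) − atan2(2, p) = -0.505748 rad; t = (α − φ) mod 2π = 2.731833 rad, q = (β − φ) mod 2π = 4.328809 rad → L = 5.29·(2.731833 + 6.472460 + 4.328809) = 5.29·13.533102 = 71.590111 m
RLR: c = (6 − d² + 2cos(α−β) + 2d(sin α − sin β))/8 = -2.609778, |c| > 1 → infeasible
LRL: c = (6 − d² + 2cos(α−β) − 2d(sin α − sin β))/8 = -7.443086, |c| > 1 → infeasible
Shortest: RSR with L = 53.217694 m ≈ 53.2177 m
Convert RSR to answer units (arcs ×180/π): t = 2.194955·180/π = 125.7617°, p = ρ·p = 5.29·5.373846 = 28.4276 m, q = 2.491254·180/π = 142.7383°, L = 53.2177 m.

RSR: t = 125.7617°, p = 28.4276 m, q = 142.7383°, L = 53.2177 m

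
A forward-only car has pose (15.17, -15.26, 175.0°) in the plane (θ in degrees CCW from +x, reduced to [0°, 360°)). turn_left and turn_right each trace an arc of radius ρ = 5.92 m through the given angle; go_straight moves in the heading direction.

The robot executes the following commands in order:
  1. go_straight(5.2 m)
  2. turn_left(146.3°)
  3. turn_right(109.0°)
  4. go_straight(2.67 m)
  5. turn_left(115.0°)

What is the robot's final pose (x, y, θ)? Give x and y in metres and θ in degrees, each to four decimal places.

set_pose: (x, y, θ) = (15.1700, -15.2600, 175.0000°), ρ = 5.92
go_straight(5.2): x += 5.2·cos θ, y += 5.2·sin θ → (9.9898, -14.8068, 175.0000°)
turn_left(146.3°): centre at ρ to the left, rotate +146.3° → (5.7724, -25.3244, 321.3000°)
turn_right(109.0°): centre at ρ to the right, rotate −109.0° → (5.2343, -34.9485, 212.3000°)
go_straight(2.67): x += 2.67·cos θ, y += 2.67·sin θ → (2.9775, -36.3752, 212.3000°)
turn_left(115.0°): centre at ρ to the left, rotate +115.0° → (2.9426, -46.3609, 327.3000°)

(2.9426, -46.3609, 327.3000°)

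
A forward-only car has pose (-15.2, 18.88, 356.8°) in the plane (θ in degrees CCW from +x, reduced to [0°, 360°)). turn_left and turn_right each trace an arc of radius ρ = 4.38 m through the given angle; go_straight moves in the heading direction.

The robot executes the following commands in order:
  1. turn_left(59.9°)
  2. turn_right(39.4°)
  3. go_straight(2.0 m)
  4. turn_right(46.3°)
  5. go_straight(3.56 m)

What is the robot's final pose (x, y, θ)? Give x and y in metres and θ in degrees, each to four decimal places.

(-0.4872, 21.1434, 331.0000°)

set_pose: (x, y, θ) = (-15.2000, 18.8800, 356.8000°), ρ = 4.38
turn_left(59.9°): centre at ρ to the left, rotate +59.9° → (-11.2947, 20.8485, 416.7000° ≡ 56.7000°)
turn_right(39.4°): centre at ρ to the right, rotate −39.4° → (-8.9363, 22.6256, 17.3000°)
go_straight(2.0): x += 2.0·cos θ, y += 2.0·sin θ → (-7.0268, 23.2203, 17.3000°)
turn_right(46.3°): centre at ρ to the right, rotate −46.3° → (-3.6008, 22.8693, -29.0000° ≡ 331.0000°)
go_straight(3.56): x += 3.56·cos θ, y += 3.56·sin θ → (-0.4872, 21.1434, 331.0000°)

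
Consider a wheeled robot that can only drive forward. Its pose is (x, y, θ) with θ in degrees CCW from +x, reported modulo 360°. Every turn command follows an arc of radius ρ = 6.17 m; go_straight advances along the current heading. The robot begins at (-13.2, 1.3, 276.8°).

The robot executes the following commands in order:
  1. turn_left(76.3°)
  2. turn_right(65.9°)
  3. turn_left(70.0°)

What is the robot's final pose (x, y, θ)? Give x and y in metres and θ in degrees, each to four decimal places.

set_pose: (x, y, θ) = (-13.2000, 1.3000, 276.8000°), ρ = 6.17
turn_left(76.3°): centre at ρ to the left, rotate +76.3° → (-7.8146, -4.0948, 353.1000°)
turn_right(65.9°): centre at ρ to the right, rotate −65.9° → (-2.6618, -8.3956, 287.2000°)
turn_left(70.0°): centre at ρ to the left, rotate +70.0° → (2.9308, -12.7337, 357.2000°)

(2.9308, -12.7337, 357.2000°)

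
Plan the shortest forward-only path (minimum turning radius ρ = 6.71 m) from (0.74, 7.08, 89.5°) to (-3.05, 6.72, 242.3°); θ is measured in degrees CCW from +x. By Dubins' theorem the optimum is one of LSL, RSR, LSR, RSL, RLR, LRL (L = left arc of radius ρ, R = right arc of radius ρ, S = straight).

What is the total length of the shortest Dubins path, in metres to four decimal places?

Let ψ = atan2(Δy, Δx) = atan2(-0.36, -3.79) = -174.5739° be the start→goal bearing.
Normalize: d = |goal − start| / ρ = 3.807059/6.71 = 0.567371, α = (θ_start − ψ) mod 360° = 264.0739° = 4.608960 rad, β = (θ_goal − ψ) mod 360° = 56.8739° = 0.992637 rad.
Common terms: sin α = -0.994656, cos α = -0.103245, sin β = 0.837470, cos β = 0.546483, cos(α−β) = -0.889416, d² = 0.321910. Work in radians in the unit-radius frame; every candidate has L = ρ·(t + p + q).
LSL: p² = 2 + d² − 2cos(α−β) + 2d(sin α − sin β) = 2.021752; p = √p² = 1.421883; φ = atan2(cos β − cos α, d + sin α − sin β) = 2.667031 rad; t = (φ − α) mod 2π = 4.341256 rad, q = (β − φ) mod 2π = 4.608792 rad → L = 6.71·(4.341256 + 1.421883 + 4.608792) = 6.71·10.371932 = 69.595662 m
RSR: p² = 2 + d² − 2cos(α−β) + 2d(sin β − sin α) = 6.179733; p = √p² = 2.485907; φ = atan2(cos α − cos β, d − sin α + sin β) = -0.264436 rad; t = (α − φ) mod 2π = 4.873395 rad, q = (φ − β) mod 2π = 5.026112 rad → L = 6.71·(4.873395 + 2.485907 + 5.026112) = 6.71·12.385414 = 83.106131 m
LSR: p² = d² − 2 + 2cos(α−β) + 2d(sin α + sin β) = -3.635288 < 0 → infeasible
RSL: p² = d² − 2 + 2cos(α−β) − 2d(sin α + sin β) = -3.278558 < 0 → infeasible
RLR: c = (6 − d² + 2cos(α−β) + 2d(sin α − sin β))/8 = 0.227533; p = 2π − arccos c = 4.941933 rad; φ = atan2(cos α − cos β, d − sin α + sin β) = -0.264436 rad; t = (α − φ + p/2) mod 2π = 1.061176 rad, q = (α − β − t + p) mod 2π = 1.213893 rad → L = 6.71·(1.061176 + 4.941933 + 1.213893) = 6.71·7.217003 = 48.426087 m
LRL: c = (6 − d² + 2cos(α−β) − 2d(sin α − sin β))/8 = 0.747281; p = 2π − arccos c = 5.556350 rad; φ = atan2(cos β − cos α, d + sin α − sin β) = 2.667031 rad; t = (φ − α + p/2) mod 2π = 0.836246 rad, q = (β − α − t + p) mod 2π = 1.103782 rad → L = 6.71·(0.836246 + 5.556350 + 1.103782) = 6.71·7.496377 = 50.300692 m
Shortest: RLR with L = 48.426087 m ≈ 48.4261 m

48.4261 m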